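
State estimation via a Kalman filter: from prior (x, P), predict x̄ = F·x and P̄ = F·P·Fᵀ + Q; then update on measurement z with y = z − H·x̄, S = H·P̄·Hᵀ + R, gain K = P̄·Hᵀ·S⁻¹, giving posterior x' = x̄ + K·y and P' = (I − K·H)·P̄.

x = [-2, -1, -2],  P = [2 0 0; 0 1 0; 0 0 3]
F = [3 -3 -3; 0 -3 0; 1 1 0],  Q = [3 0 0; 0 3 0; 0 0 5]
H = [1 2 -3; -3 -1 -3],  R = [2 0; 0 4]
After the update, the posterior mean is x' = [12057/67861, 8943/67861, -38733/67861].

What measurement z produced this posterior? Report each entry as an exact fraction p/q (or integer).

z = [2, 1]

x̄ = F·x = [3, 3, -3]
P̄ = F·P·Fᵀ + Q = [57 9 3; 9 12 -3; 3 -3 8]
S = H·P̄·Hᵀ + R = [233 -159; -159 691]
K = P̄·Hᵀ·S⁻¹ = [15555/135722 -33543/135722; 12126/67861 -156/67861; -23427/135722 -11283/135722]
x' − x̄ = [-191526/67861, -194640/67861, 164850/67861] = K·y
y = (KᵀK)⁻¹·Kᵀ·(x' − x̄) = [-16, 4]
z = y + H·x̄ = [-16, 4] + [18, -3] = [2, 1]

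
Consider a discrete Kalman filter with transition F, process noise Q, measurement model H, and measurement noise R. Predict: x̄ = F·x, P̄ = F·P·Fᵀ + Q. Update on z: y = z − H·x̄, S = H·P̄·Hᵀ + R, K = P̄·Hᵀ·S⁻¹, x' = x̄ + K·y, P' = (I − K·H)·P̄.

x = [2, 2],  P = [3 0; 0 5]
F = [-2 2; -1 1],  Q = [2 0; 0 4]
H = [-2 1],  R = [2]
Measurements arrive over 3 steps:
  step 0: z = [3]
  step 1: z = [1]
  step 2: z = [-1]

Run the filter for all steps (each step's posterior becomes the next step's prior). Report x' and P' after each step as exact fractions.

step 0: x' = [-78/43, -30/43], P' = [110/43 168/43; 168/43 316/43]
step 1: x' = [14/353, 575/706], P' = [714/353 1072/353; 1072/353 2095/353]
step 2: x' = [9778/10927, 7694/10927], P' = [21526/10927 32248/10927; 32248/10927 63330/10927]

step 0: x̄ = F·x = [0, 0]
step 0: P̄ = F·P·Fᵀ + Q = [34 16; 16 12]
step 0: y = z − H·x̄ = [3]
step 0: S = H·P̄·Hᵀ + R = [86]
step 0: K = P̄·Hᵀ·S⁻¹ = [-26/43; -10/43]
step 0: x' = x̄ + K·y = [-78/43, -30/43]
step 0: P' = (I − K·H)·P̄ = [110/43 168/43; 168/43 316/43]
step 1: x̄ = F·x = [96/43, 48/43]
step 1: P̄ = F·P·Fᵀ + Q = [446/43 180/43; 180/43 262/43]
step 1: y = z − H·x̄ = [187/43]
step 1: S = H·P̄·Hᵀ + R = [1412/43]
step 1: K = P̄·Hᵀ·S⁻¹ = [-178/353; -49/706]
step 1: x' = x̄ + K·y = [14/353, 575/706]
step 1: P' = (I − K·H)·P̄ = [714/353 1072/353; 1072/353 2095/353]
step 2: x̄ = F·x = [547/353, 547/706]
step 2: P̄ = F·P·Fᵀ + Q = [3366/353 1330/353; 1330/353 2077/353]
step 2: y = z − H·x̄ = [935/706]
step 2: S = H·P̄·Hᵀ + R = [10927/353]
step 2: K = P̄·Hᵀ·S⁻¹ = [-5402/10927; -583/10927]
step 2: x' = x̄ + K·y = [9778/10927, 7694/10927]
step 2: P' = (I − K·H)·P̄ = [21526/10927 32248/10927; 32248/10927 63330/10927]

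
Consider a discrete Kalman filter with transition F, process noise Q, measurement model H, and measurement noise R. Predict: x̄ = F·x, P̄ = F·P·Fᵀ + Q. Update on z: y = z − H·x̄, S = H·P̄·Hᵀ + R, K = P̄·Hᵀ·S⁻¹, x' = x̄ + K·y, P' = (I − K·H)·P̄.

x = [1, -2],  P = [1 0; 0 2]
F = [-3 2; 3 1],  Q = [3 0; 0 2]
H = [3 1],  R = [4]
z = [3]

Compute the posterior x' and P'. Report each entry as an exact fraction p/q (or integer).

x̄ = F·x = [-7, 1]
P̄ = F·P·Fᵀ + Q = [20 -5; -5 13]
y = z − H·x̄ = [23]
S = H·P̄·Hᵀ + R = [167]
K = P̄·Hᵀ·S⁻¹ = [55/167; -2/167]
x' = x̄ + K·y = [96/167, 121/167]
P' = (I − K·H)·P̄ = [315/167 -725/167; -725/167 2167/167]

x' = [96/167, 121/167]
P' = [315/167 -725/167; -725/167 2167/167]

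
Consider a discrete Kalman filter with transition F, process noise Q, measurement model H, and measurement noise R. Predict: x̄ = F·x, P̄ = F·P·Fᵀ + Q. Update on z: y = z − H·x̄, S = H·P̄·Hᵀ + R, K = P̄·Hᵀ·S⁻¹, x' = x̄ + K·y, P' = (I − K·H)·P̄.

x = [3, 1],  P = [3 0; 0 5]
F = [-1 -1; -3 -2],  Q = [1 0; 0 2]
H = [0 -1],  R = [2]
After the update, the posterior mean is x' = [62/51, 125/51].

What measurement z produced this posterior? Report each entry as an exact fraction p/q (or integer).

z = [-3]

x̄ = F·x = [-4, -11]
P̄ = F·P·Fᵀ + Q = [9 19; 19 49]
S = H·P̄·Hᵀ + R = [51]
K = P̄·Hᵀ·S⁻¹ = [-19/51; -49/51]
x' − x̄ = [266/51, 686/51] = K·y
y = (KᵀK)⁻¹·Kᵀ·(x' − x̄) = [-14]
z = y + H·x̄ = [-14] + [11] = [-3]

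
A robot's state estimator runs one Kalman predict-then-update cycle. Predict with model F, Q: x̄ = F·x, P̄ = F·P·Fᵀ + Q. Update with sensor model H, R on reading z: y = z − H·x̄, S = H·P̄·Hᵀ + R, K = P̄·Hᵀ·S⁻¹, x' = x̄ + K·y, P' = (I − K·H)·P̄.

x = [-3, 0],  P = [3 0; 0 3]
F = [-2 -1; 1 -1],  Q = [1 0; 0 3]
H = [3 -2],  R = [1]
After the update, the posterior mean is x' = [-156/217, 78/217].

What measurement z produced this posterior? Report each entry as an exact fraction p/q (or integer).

z = [-3]

x̄ = F·x = [6, -3]
P̄ = F·P·Fᵀ + Q = [16 -3; -3 9]
S = H·P̄·Hᵀ + R = [217]
K = P̄·Hᵀ·S⁻¹ = [54/217; -27/217]
x' − x̄ = [-1458/217, 729/217] = K·y
y = (KᵀK)⁻¹·Kᵀ·(x' − x̄) = [-27]
z = y + H·x̄ = [-27] + [24] = [-3]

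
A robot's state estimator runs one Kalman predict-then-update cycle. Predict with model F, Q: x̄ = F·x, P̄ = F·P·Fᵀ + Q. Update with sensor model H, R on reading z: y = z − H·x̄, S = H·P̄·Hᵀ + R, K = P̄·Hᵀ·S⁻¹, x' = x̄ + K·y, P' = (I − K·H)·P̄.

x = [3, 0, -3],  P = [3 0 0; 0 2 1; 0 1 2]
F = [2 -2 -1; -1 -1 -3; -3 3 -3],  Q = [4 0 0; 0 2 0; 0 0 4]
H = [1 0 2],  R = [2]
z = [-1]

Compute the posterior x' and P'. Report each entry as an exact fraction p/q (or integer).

x' = [59/6, 227/72, -385/72]
P' = [29 173/12 -175/12; 173/12 2783/144 -997/144; -175/12 -997/144 1127/144]

x̄ = F·x = [9, 6, 0]
P̄ = F·P·Fᵀ + Q = [30 11 -21; 11 31 15; -21 15 49]
y = z − H·x̄ = [-10]
S = H·P̄·Hᵀ + R = [144]
K = P̄·Hᵀ·S⁻¹ = [-1/12; 41/144; 77/144]
x' = x̄ + K·y = [59/6, 227/72, -385/72]
P' = (I − K·H)·P̄ = [29 173/12 -175/12; 173/12 2783/144 -997/144; -175/12 -997/144 1127/144]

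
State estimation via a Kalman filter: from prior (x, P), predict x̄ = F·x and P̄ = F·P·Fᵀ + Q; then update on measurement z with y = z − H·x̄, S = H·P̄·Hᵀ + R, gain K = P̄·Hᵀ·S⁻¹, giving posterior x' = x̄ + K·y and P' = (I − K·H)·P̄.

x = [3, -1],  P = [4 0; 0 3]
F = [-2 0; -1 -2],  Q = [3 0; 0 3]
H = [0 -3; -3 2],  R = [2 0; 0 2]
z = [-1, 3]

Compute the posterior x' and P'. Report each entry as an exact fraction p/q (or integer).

x' = [-21341/24705, 7463/24705]
P' = [7798/24705 3596/24705; 3596/24705 5422/24705]

x̄ = F·x = [-6, -1]
P̄ = F·P·Fᵀ + Q = [19 8; 8 19]
y = z − H·x̄ = [-4, -13]
S = H·P̄·Hᵀ + R = [173 -42; -42 153]
K = P̄·Hᵀ·S⁻¹ = [-1798/8235 -8101/24705; -2711/8235 28/24705]
x' = x̄ + K·y = [-21341/24705, 7463/24705]
P' = (I − K·H)·P̄ = [7798/24705 3596/24705; 3596/24705 5422/24705]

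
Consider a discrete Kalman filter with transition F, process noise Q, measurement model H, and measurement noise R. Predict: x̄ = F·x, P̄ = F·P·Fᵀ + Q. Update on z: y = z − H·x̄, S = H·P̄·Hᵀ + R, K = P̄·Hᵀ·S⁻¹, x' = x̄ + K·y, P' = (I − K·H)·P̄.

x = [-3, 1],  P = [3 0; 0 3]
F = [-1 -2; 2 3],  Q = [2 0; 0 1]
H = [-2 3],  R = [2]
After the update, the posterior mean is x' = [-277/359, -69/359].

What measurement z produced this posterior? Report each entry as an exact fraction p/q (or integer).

x̄ = F·x = [1, -3]
P̄ = F·P·Fᵀ + Q = [17 -24; -24 40]
S = H·P̄·Hᵀ + R = [718]
K = P̄·Hᵀ·S⁻¹ = [-53/359; 84/359]
x' − x̄ = [-636/359, 1008/359] = K·y
y = (KᵀK)⁻¹·Kᵀ·(x' − x̄) = [12]
z = y + H·x̄ = [12] + [-11] = [1]

z = [1]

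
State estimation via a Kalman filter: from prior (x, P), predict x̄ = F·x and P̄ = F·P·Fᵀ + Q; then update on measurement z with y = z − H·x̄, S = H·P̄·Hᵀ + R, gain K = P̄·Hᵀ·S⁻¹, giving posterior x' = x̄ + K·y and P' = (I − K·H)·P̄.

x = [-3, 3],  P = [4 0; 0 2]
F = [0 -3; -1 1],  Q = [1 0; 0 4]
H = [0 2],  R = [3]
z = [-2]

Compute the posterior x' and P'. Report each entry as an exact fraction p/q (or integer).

x̄ = F·x = [-9, 6]
P̄ = F·P·Fᵀ + Q = [19 -6; -6 10]
y = z − H·x̄ = [-14]
S = H·P̄·Hᵀ + R = [43]
K = P̄·Hᵀ·S⁻¹ = [-12/43; 20/43]
x' = x̄ + K·y = [-219/43, -22/43]
P' = (I − K·H)·P̄ = [673/43 -18/43; -18/43 30/43]

x' = [-219/43, -22/43]
P' = [673/43 -18/43; -18/43 30/43]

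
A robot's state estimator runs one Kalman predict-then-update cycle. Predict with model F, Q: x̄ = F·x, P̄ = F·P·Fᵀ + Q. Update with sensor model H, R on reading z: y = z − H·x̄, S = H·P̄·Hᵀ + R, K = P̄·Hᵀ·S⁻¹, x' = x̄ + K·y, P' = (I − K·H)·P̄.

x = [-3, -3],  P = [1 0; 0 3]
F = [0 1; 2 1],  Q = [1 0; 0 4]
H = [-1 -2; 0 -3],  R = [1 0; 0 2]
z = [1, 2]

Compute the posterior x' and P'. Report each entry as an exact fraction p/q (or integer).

x' = [1/8, -187/268]
P' = [9/8 -1/4; -1/4 23/134]

x̄ = F·x = [-3, -9]
P̄ = F·P·Fᵀ + Q = [4 3; 3 11]
y = z − H·x̄ = [-20, -25]
S = H·P̄·Hᵀ + R = [61 75; 75 101]
K = P̄·Hᵀ·S⁻¹ = [-5/8 3/8; -25/268 -69/268]
x' = x̄ + K·y = [1/8, -187/268]
P' = (I − K·H)·P̄ = [9/8 -1/4; -1/4 23/134]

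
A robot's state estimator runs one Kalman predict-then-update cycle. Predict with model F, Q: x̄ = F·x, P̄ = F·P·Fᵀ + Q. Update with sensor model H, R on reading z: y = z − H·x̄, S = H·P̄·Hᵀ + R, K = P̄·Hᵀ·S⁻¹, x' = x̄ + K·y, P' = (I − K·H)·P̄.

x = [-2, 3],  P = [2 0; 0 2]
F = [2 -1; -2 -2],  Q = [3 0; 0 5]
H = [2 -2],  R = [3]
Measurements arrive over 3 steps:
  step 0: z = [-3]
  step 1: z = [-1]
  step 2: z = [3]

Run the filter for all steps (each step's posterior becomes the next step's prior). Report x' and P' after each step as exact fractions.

step 0: x̄ = F·x = [-7, -2]
step 0: P̄ = F·P·Fᵀ + Q = [13 -4; -4 21]
step 0: y = z − H·x̄ = [7]
step 0: S = H·P̄·Hᵀ + R = [171]
step 0: K = P̄·Hᵀ·S⁻¹ = [34/171; -50/171]
step 0: x' = x̄ + K·y = [-959/171, -692/171]
step 0: P' = (I − K·H)·P̄ = [1067/171 1016/171; 1016/171 1091/171]
step 1: x̄ = F·x = [-1226/171, 3302/171]
step 1: P̄ = F·P·Fᵀ + Q = [1808/171 -4118/171; -4118/171 17615/171]
step 1: y = z − H·x̄ = [8885/171]
step 1: S = H·P̄·Hᵀ + R = [111149/171]
step 1: K = P̄·Hᵀ·S⁻¹ = [11852/111149; -43466/111149]
step 1: x' = x̄ + K·y = [-181074/111149, -112172/111149]
step 1: P' = (I − K·H)·P̄ = [353728/111149 335950/111149; 335950/111149 401149/111149]
step 2: x̄ = F·x = [-249976/111149, 586492/111149]
step 2: P̄ = F·P·Fᵀ + Q = [805708/111149 -1284514/111149; -1284514/111149 6262853/111149]
step 2: y = z − H·x̄ = [2006383/111149]
step 2: S = H·P̄·Hᵀ + R = [38883803/111149]
step 2: K = P̄·Hᵀ·S⁻¹ = [4180444/38883803; -15094734/38883803]
step 2: x' = x̄ + K·y = [-11987924/38883803, -67304054/38883803]
step 2: P' = (I − K·H)·P̄ = [124633412/38883803 118362746/38883803; 118362746/38883803 141004847/38883803]

step 0: x' = [-959/171, -692/171], P' = [1067/171 1016/171; 1016/171 1091/171]
step 1: x' = [-181074/111149, -112172/111149], P' = [353728/111149 335950/111149; 335950/111149 401149/111149]
step 2: x' = [-11987924/38883803, -67304054/38883803], P' = [124633412/38883803 118362746/38883803; 118362746/38883803 141004847/38883803]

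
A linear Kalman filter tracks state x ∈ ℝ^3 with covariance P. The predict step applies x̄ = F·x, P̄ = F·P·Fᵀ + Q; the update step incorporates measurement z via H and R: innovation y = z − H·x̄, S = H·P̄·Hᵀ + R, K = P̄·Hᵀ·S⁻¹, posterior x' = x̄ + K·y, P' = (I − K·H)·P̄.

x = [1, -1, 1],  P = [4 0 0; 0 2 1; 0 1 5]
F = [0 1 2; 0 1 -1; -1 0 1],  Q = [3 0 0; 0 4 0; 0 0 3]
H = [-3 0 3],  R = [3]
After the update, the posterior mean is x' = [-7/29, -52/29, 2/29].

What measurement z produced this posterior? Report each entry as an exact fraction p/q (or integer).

z = [1]

x̄ = F·x = [1, -2, 0]
P̄ = F·P·Fᵀ + Q = [29 -7 11; -7 9 -4; 11 -4 12]
S = H·P̄·Hᵀ + R = [174]
K = P̄·Hᵀ·S⁻¹ = [-9/29; 3/58; 1/58]
x' − x̄ = [-36/29, 6/29, 2/29] = K·y
y = (KᵀK)⁻¹·Kᵀ·(x' − x̄) = [4]
z = y + H·x̄ = [4] + [-3] = [1]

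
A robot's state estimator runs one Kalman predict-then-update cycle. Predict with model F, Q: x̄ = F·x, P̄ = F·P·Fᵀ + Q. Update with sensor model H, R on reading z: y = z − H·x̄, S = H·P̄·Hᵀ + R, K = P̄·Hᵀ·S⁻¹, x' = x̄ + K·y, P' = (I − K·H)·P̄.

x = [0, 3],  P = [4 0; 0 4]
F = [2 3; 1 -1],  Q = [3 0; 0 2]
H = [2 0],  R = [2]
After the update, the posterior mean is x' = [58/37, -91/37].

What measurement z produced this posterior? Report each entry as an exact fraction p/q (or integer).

z = [3]

x̄ = F·x = [9, -3]
P̄ = F·P·Fᵀ + Q = [55 -4; -4 10]
S = H·P̄·Hᵀ + R = [222]
K = P̄·Hᵀ·S⁻¹ = [55/111; -4/111]
x' − x̄ = [-275/37, 20/37] = K·y
y = (KᵀK)⁻¹·Kᵀ·(x' − x̄) = [-15]
z = y + H·x̄ = [-15] + [18] = [3]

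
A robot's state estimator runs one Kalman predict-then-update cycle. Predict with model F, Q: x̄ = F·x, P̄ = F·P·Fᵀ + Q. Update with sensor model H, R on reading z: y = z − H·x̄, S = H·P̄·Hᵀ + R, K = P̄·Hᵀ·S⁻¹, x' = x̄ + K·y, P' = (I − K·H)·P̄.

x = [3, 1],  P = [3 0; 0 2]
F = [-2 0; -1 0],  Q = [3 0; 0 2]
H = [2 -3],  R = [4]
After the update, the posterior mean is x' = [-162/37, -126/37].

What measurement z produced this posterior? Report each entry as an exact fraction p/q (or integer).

z = [2]

x̄ = F·x = [-6, -3]
P̄ = F·P·Fᵀ + Q = [15 6; 6 5]
S = H·P̄·Hᵀ + R = [37]
K = P̄·Hᵀ·S⁻¹ = [12/37; -3/37]
x' − x̄ = [60/37, -15/37] = K·y
y = (KᵀK)⁻¹·Kᵀ·(x' − x̄) = [5]
z = y + H·x̄ = [5] + [-3] = [2]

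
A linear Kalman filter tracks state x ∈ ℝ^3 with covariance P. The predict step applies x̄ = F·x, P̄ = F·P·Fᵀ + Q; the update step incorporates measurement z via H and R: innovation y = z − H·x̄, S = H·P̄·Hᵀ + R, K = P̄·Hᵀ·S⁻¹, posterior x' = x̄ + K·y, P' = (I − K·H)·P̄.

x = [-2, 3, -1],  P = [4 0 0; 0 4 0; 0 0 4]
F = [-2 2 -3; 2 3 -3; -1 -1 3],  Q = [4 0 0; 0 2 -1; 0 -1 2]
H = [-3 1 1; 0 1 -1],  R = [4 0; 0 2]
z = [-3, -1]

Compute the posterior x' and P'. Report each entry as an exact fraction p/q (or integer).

x' = [31845/14917, 9593/8524, 124953/59668]
P' = [25768/14917 4376/2131 28304/14917; 4376/2131 31995/8524 21621/8524; 28304/14917 21621/8524 196813/59668]

x̄ = F·x = [13, 8, -4]
P̄ = F·P·Fᵀ + Q = [72 44 -36; 44 90 -57; -36 -57 46]
y = z − H·x̄ = [32, -13]
S = H·P̄·Hᵀ + R = [626 -196; -196 252]
K = P̄·Hᵀ·S⁻¹ = [-656/2131 1164/14917; 69/2131 5187/8524; 76/2131 -22733/59668]
x' = x̄ + K·y = [31845/14917, 9593/8524, 124953/59668]
P' = (I − K·H)·P̄ = [25768/14917 4376/2131 28304/14917; 4376/2131 31995/8524 21621/8524; 28304/14917 21621/8524 196813/59668]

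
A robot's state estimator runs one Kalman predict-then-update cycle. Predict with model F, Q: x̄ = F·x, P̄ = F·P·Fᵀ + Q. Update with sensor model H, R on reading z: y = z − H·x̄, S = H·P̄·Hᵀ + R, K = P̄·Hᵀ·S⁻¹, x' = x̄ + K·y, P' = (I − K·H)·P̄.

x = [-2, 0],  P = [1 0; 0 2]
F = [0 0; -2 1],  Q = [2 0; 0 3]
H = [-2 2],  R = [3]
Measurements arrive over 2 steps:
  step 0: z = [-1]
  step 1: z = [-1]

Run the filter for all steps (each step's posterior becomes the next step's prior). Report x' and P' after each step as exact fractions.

step 0: x' = [36/47, 26/47], P' = [78/47 72/47; 72/47 99/47]
step 1: x' = [-180/1573, -94/143], P' = [2394/1573 192/143; 192/143 24/13]

step 0: x̄ = F·x = [0, 4]
step 0: P̄ = F·P·Fᵀ + Q = [2 0; 0 9]
step 0: y = z − H·x̄ = [-9]
step 0: S = H·P̄·Hᵀ + R = [47]
step 0: K = P̄·Hᵀ·S⁻¹ = [-4/47; 18/47]
step 0: x' = x̄ + K·y = [36/47, 26/47]
step 0: P' = (I − K·H)·P̄ = [78/47 72/47; 72/47 99/47]
step 1: x̄ = F·x = [0, -46/47]
step 1: P̄ = F·P·Fᵀ + Q = [2 0; 0 264/47]
step 1: y = z − H·x̄ = [45/47]
step 1: S = H·P̄·Hᵀ + R = [1573/47]
step 1: K = P̄·Hᵀ·S⁻¹ = [-188/1573; 48/143]
step 1: x' = x̄ + K·y = [-180/1573, -94/143]
step 1: P' = (I − K·H)·P̄ = [2394/1573 192/143; 192/143 24/13]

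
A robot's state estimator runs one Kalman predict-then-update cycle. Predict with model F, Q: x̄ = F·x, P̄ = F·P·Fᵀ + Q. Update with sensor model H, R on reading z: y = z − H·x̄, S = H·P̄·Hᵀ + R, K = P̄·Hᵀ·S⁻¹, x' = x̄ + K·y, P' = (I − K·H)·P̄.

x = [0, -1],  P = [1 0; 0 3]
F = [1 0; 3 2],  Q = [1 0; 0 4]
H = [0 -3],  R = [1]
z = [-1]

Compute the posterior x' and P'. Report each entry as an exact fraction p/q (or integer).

x' = [63/226, 73/226]
P' = [371/226 3/226; 3/226 25/226]

x̄ = F·x = [0, -2]
P̄ = F·P·Fᵀ + Q = [2 3; 3 25]
y = z − H·x̄ = [-7]
S = H·P̄·Hᵀ + R = [226]
K = P̄·Hᵀ·S⁻¹ = [-9/226; -75/226]
x' = x̄ + K·y = [63/226, 73/226]
P' = (I − K·H)·P̄ = [371/226 3/226; 3/226 25/226]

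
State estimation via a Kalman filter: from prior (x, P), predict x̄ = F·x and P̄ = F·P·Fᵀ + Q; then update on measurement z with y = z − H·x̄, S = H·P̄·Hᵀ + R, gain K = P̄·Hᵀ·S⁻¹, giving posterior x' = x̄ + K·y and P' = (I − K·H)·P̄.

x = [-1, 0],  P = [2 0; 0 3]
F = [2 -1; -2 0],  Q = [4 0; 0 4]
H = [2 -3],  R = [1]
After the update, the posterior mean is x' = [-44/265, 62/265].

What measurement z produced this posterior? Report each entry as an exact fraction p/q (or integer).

z = [-1]

x̄ = F·x = [-2, 2]
P̄ = F·P·Fᵀ + Q = [15 -8; -8 12]
S = H·P̄·Hᵀ + R = [265]
K = P̄·Hᵀ·S⁻¹ = [54/265; -52/265]
x' − x̄ = [486/265, -468/265] = K·y
y = (KᵀK)⁻¹·Kᵀ·(x' − x̄) = [9]
z = y + H·x̄ = [9] + [-10] = [-1]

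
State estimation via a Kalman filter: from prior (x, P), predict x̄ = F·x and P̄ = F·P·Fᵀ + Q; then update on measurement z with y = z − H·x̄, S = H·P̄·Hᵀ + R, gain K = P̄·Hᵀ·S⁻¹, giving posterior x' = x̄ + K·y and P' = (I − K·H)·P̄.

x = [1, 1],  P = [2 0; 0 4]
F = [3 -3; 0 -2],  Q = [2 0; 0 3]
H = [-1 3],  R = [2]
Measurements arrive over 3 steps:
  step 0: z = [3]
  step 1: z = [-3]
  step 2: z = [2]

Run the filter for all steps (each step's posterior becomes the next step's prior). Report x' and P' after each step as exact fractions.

step 0: x' = [144/85, 127/85], P' = [4504/85 1512/85; 1512/85 526/85]
step 1: x' = [-191073/75121, -139184/75121], P' = [882592/75121 270216/75121; 270216/75121 98734/75121]
step 2: x' = [47409965/16024573, 27046723/16024573], P' = [187461568/16024573 57683880/16024573; 57683880/16024573 21154486/16024573]

step 0: x̄ = F·x = [0, -2]
step 0: P̄ = F·P·Fᵀ + Q = [56 24; 24 19]
step 0: y = z − H·x̄ = [9]
step 0: S = H·P̄·Hᵀ + R = [85]
step 0: K = P̄·Hᵀ·S⁻¹ = [16/85; 33/85]
step 0: x' = x̄ + K·y = [144/85, 127/85]
step 0: P' = (I − K·H)·P̄ = [4504/85 1512/85; 1512/85 526/85]
step 1: x̄ = F·x = [3/5, -254/85]
step 1: P̄ = F·P·Fᵀ + Q = [1072/5 -348/5; -348/5 2359/85]
step 1: y = z − H·x̄ = [558/85]
step 1: S = H·P̄·Hᵀ + R = [75121/85]
step 1: K = P̄·Hᵀ·S⁻¹ = [-35972/75121; 12993/75121]
step 1: x' = x̄ + K·y = [-191073/75121, -139184/75121]
step 1: P' = (I − K·H)·P̄ = [882592/75121 270216/75121; 270216/75121 98734/75121]
step 2: x̄ = F·x = [-155667/75121, 278368/75121]
step 2: P̄ = F·P·Fᵀ + Q = [4118288/75121 -1028892/75121; -1028892/75121 620299/75121]
step 2: y = z − H·x̄ = [-840529/75121]
step 2: S = H·P̄·Hᵀ + R = [16024573/75121]
step 2: K = P̄·Hᵀ·S⁻¹ = [-7204964/16024573; 2889789/16024573]
step 2: x' = x̄ + K·y = [47409965/16024573, 27046723/16024573]
step 2: P' = (I − K·H)·P̄ = [187461568/16024573 57683880/16024573; 57683880/16024573 21154486/16024573]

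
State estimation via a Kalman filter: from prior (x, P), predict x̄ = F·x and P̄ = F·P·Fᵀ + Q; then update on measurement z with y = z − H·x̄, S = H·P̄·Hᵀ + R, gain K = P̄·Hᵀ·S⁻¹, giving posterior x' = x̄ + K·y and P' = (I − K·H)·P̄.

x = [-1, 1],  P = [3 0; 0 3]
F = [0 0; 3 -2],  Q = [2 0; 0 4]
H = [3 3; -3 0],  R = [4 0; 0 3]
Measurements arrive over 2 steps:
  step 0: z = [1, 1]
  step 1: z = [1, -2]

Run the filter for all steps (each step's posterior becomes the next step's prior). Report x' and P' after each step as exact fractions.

step 0: x' = [-686/2755, 1447/2755], P' = [782/2755 -774/2755; -774/2755 1978/2755]
step 1: x' = [709517/1173992, -378331/1173992], P' = [164171/586996 -158661/586996; -158661/586996 405467/586996]

step 0: x̄ = F·x = [0, -5]
step 0: P̄ = F·P·Fᵀ + Q = [2 0; 0 43]
step 0: y = z − H·x̄ = [16, 1]
step 0: S = H·P̄·Hᵀ + R = [409 -18; -18 21]
step 0: K = P̄·Hᵀ·S⁻¹ = [6/2755 -782/2755; 903/2755 774/2755]
step 0: x' = x̄ + K·y = [-686/2755, 1447/2755]
step 0: P' = (I − K·H)·P̄ = [782/2755 -774/2755; -774/2755 1978/2755]
step 1: x̄ = F·x = [0, -4952/2755]
step 1: P̄ = F·P·Fᵀ + Q = [2 0; 0 35258/2755]
step 1: y = z − H·x̄ = [17611/2755, -2]
step 1: S = H·P̄·Hᵀ + R = [377932/2755 -18; -18 21]
step 1: K = P̄·Hᵀ·S⁻¹ = [8265/1173992 -164171/586996; 370209/1173992 158661/586996]
step 1: x' = x̄ + K·y = [709517/1173992, -378331/1173992]
step 1: P' = (I − K·H)·P̄ = [164171/586996 -158661/586996; -158661/586996 405467/586996]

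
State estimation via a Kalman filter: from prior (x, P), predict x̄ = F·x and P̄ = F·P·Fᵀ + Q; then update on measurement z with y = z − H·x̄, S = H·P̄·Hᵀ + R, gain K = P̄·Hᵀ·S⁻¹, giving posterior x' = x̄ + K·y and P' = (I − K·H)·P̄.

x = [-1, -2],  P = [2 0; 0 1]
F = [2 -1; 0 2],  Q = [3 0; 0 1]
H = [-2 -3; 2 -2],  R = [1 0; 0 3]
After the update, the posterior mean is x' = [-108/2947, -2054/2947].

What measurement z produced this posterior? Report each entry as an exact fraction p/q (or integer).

z = [2, 1]

x̄ = F·x = [0, -4]
P̄ = F·P·Fᵀ + Q = [12 -2; -2 5]
S = H·P̄·Hᵀ + R = [70 -14; -14 87]
K = P̄·Hᵀ·S⁻¹ = [-587/2947 122/421; -1153/5894 -81/421]
x' − x̄ = [-108/2947, 9734/2947] = K·y
y = (KᵀK)⁻¹·Kᵀ·(x' − x̄) = [-10, -7]
z = y + H·x̄ = [-10, -7] + [12, 8] = [2, 1]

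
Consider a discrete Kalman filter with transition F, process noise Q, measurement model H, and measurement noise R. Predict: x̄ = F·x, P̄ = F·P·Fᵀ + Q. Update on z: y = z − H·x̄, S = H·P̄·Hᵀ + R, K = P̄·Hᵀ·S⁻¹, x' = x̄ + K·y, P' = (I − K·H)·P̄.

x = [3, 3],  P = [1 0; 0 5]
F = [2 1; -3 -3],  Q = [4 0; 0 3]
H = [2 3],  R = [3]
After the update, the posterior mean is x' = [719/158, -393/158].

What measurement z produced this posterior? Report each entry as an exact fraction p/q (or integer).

z = [2]

x̄ = F·x = [9, -18]
P̄ = F·P·Fᵀ + Q = [13 -21; -21 57]
S = H·P̄·Hᵀ + R = [316]
K = P̄·Hᵀ·S⁻¹ = [-37/316; 129/316]
x' − x̄ = [-703/158, 2451/158] = K·y
y = (KᵀK)⁻¹·Kᵀ·(x' − x̄) = [38]
z = y + H·x̄ = [38] + [-36] = [2]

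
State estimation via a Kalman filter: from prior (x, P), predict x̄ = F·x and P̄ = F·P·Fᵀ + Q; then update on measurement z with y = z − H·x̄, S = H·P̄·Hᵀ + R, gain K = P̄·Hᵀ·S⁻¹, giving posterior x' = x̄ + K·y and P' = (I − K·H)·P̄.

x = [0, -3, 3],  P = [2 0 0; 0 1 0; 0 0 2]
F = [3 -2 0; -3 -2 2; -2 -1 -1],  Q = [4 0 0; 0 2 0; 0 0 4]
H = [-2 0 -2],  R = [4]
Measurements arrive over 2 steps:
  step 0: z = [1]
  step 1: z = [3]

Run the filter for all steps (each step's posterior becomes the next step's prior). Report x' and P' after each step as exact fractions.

step 0: x' = [14/11, 145/11, -65/44], P' = [158/11 -122/11 -150/11; -122/11 344/11 120/11; -150/11 120/11 305/22]
step 1: x' = [29547/3505, -404831/10515, -21038/2103], P' = [81806/3505 -230946/3505 -15746/701; -230946/3505 2566208/10515 138248/2103; -15746/701 138248/2103 47491/2103]

step 0: x̄ = F·x = [6, 12, 0]
step 0: P̄ = F·P·Fᵀ + Q = [26 -14 -10; -14 32 10; -10 10 15]
step 0: y = z − H·x̄ = [13]
step 0: S = H·P̄·Hᵀ + R = [88]
step 0: K = P̄·Hᵀ·S⁻¹ = [-4/11; 1/11; -5/44]
step 0: x' = x̄ + K·y = [14/11, 145/11, -65/44]
step 0: P' = (I − K·H)·P̄ = [158/11 -122/11 -150/11; -122/11 344/11 120/11; -150/11 120/11 305/22]
step 1: x̄ = F·x = [-248/11, -729/22, -57/4]
step 1: P̄ = F·P·Fᵀ + Q = [4306/11 -1426/11 28; -1426/11 2806/11 57; 28 57 59/2]
step 1: y = z − H·x̄ = [-1553/22]
step 1: S = H·P̄·Hᵀ + R = [21030/11]
step 1: K = P̄·Hᵀ·S⁻¹ = [-1538/3505; 799/10515; -253/4206]
step 1: x' = x̄ + K·y = [29547/3505, -404831/10515, -21038/2103]
step 1: P' = (I − K·H)·P̄ = [81806/3505 -230946/3505 -15746/701; -230946/3505 2566208/10515 138248/2103; -15746/701 138248/2103 47491/2103]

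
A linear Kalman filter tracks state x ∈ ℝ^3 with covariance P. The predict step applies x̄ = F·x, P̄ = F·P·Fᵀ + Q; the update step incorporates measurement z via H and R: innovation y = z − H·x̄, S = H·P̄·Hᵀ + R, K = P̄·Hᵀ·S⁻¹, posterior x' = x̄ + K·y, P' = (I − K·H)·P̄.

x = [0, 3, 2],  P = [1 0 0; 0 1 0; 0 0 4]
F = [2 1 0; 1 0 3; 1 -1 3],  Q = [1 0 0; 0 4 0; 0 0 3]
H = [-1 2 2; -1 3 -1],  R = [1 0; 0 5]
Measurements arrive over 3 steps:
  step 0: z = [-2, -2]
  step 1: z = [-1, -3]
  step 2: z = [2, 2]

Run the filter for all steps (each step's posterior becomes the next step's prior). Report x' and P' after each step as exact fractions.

step 0: x' = [71673/22742, 6997/11371, -721/11371], P' = [135833/22742 25101/11371 8934/11371; 25101/11371 12569/11371 811/11371; 8934/11371 811/11371 5684/11371]
step 1: x' = [33693730/5632673, 15664095/11265346, 12545303/11265346], P' = [1557883459/56326730 576669933/56326730 42000299/11265346; 576669933/56326730 114799568/28163365 6555881/5632673; 42000299/11265346 6555881/5632673 5038641/5632673]
step 2: x' = [868550844231/563546562658, 1404896661949/1127093125316, 645779906363/1127093125316], P' = [17347766259036/281773281329 12847004119711/563546562658 4695295577331/563546562658; 12847004119711/563546562658 9836843035509/1127093125316 3233508392275/1127093125316; 4695295577331/563546562658 3233508392275/1127093125316 1712572289513/1127093125316]

step 0: x̄ = F·x = [3, 6, 3]
step 0: P̄ = F·P·Fᵀ + Q = [6 2 1; 2 41 37; 1 37 41]
step 0: y = z − H·x̄ = [-17, -14]
step 0: S = H·P̄·Hᵀ + R = [619 307; 307 189]
step 0: K = P̄·Hᵀ·S⁻¹ = [307/22742 -619/22742; 1659/11371 2359/11371; 4056/11371 -2437/11371]
step 0: x' = x̄ + K·y = [71673/22742, 6997/11371, -721/11371]
step 0: P' = (I − K·H)·P̄ = [135833/22742 25101/11371 8934/11371; 25101/11371 12569/11371 811/11371; 8934/11371 811/11371 5684/11371]
step 1: x̄ = F·x = [78670/11371, 67347/22742, 53353/22742]
step 1: P̄ = F·P·Fᵀ + Q = [396010/11371 216971/11371 154200/11371; 216971/11371 436321/22742 290285/22742; 154200/11371 290285/22742 328581/22742]
step 1: y = z − H·x̄ = [-53401/11371, -29787/11371]
step 1: S = H·P̄·Hᵀ + R = [1613641/11371 717907/11371; 717907/11371 716319/11371]
step 1: K = P̄·Hᵀ·S⁻¹ = [15459397/56326730 -7575031/56326730; 13645959/56326730 9313733/56326730; 4377789/11265346 -2548459/11265346]
step 1: x' = x̄ + K·y = [33693730/5632673, 15664095/11265346, 12545303/11265346]
step 1: P' = (I − K·H)·P̄ = [1557883459/56326730 576669933/56326730 42000299/11265346; 576669933/56326730 114799568/28163365 6555881/5632673; 42000299/11265346 6555881/5632673 5038641/5632673]
step 2: x̄ = F·x = [150439015/11265346, 105023369/11265346, 44679637/5632673]
step 2: P̄ = F·P·Fᵀ + Q = [4412069717/28163365 5149122251/56326730 3766183249/56326730; 5149122251/56326730 3496677039/56326730 1249011878/28163365; 3766183249/56326730 1249011878/28163365 2123256719/56326730]
step 2: y = z − H·x̄ = [-215795579/11265346, -26370563/5632673]
step 2: S = H·P̄·Hᵀ + R = [7841584622/28163365 603798875/5632673; 603798875/5632673 434861361/5632673]
step 2: K = P̄·Hᵀ·S⁻¹ = [194533438006/281773281329 -84981573627/281773281329; 223347308073/563546562658 58301247483/563546562658; 250785104457/563546562658 -140263826735/563546562658]
step 2: x' = x̄ + K·y = [868550844231/563546562658, 1404896661949/1127093125316, 645779906363/1127093125316]
step 2: P' = (I − K·H)·P̄ = [17347766259036/281773281329 12847004119711/563546562658 4695295577331/563546562658; 12847004119711/563546562658 9836843035509/1127093125316 3233508392275/1127093125316; 4695295577331/563546562658 3233508392275/1127093125316 1712572289513/1127093125316]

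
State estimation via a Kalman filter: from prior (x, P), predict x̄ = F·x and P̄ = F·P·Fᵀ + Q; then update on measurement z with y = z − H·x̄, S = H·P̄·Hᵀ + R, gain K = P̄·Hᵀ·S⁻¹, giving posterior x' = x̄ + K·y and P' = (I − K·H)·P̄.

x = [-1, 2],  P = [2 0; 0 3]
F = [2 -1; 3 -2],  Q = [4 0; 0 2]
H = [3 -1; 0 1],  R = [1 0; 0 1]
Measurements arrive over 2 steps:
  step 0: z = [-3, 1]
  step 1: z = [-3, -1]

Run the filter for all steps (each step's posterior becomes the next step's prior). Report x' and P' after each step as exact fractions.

step 0: x̄ = F·x = [-4, -7]
step 0: P̄ = F·P·Fᵀ + Q = [15 18; 18 32]
step 0: y = z − H·x̄ = [2, 8]
step 0: S = H·P̄·Hᵀ + R = [60 22; 22 33]
step 0: K = P̄·Hᵀ·S⁻¹ = [45/136 243/748; 1/68 359/374]
step 0: x' = x̄ + K·y = [-553/748, 265/374]
step 0: P' = (I − K·H)·P̄ = [327/1496 243/748; 243/748 359/374]
step 1: x̄ = F·x = [-409/187, -2719/748]
step 1: P̄ = F·P·Fᵀ + Q = [848/187 179/187; 179/187 5847/1496]
step 1: y = z − H·x̄ = [-5/68, 1971/748]
step 1: S = H·P̄·Hᵀ + R = [5437/136 -141/136; -141/136 7343/1496]
step 1: K = P̄·Hᵀ·S⁻¹ = [47176/145975 38432/145975; -1551/291950 232143/291950]
step 1: x' = x̄ + K·y = [-221471/145975, -449429/291950]
step 1: P' = (I − K·H)·P̄ = [28536/145975 38432/145975; 38432/145975 232143/291950]

step 0: x' = [-553/748, 265/374], P' = [327/1496 243/748; 243/748 359/374]
step 1: x' = [-221471/145975, -449429/291950], P' = [28536/145975 38432/145975; 38432/145975 232143/291950]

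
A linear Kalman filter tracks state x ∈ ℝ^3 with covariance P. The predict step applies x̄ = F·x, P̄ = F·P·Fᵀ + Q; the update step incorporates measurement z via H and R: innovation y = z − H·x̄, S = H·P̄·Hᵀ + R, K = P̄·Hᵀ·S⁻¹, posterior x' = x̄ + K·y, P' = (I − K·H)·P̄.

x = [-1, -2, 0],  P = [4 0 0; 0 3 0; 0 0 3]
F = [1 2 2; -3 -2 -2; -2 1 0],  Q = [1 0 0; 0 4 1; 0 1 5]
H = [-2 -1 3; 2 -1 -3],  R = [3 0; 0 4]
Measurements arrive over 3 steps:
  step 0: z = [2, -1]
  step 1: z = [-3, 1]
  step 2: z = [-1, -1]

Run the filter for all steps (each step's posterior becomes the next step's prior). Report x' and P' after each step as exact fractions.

step 0: x̄ = F·x = [-5, 7, 0]
step 0: P̄ = F·P·Fᵀ + Q = [29 -36 -2; -36 64 19; -2 19 24]
step 0: y = z − H·x̄ = [-1, 16]
step 0: S = H·P̄·Hᵀ + R = [165 -292; -292 682]
step 0: K = P̄·Hᵀ·S⁻¹ = [5052/13633 4162/13633; -6013/13633 -12865/27266; 5567/13633 969/27266]
step 0: x' = x̄ + K·y = [-6625/13633, -1476/13633, 2185/13633]
step 0: P' = (I − K·H)·P̄ = [120613/13633 -15902/13633 80160/13633; -15902/13633 43769/27266 -18639/27266; 80160/13633 -18639/27266 111801/27266]
step 1: x̄ = F·x = [-5207/13633, 18457/13633, 11774/13633]
step 1: P̄ = F·P·Fᵀ + Q = [627862/13633 -1112487/13633 -489030/13633; -1112487/13633 2147729/13633 1016919/13633; -489030/13633 1016919/13633 1272219/27266]
step 1: y = z − H·x̄ = [-68178/13633, 77826/13633]
step 1: S = H·P̄·Hᵀ + R = [11483919/27266 -23914129/27266; -23914129/27266 53717033/27266]
step 1: K = P̄·Hᵀ·S⁻¹ = [382593286/1650278371 405979492/1650278371; -696735378/1650278371 -766300154/1650278371; 519192822/1650278371 -8694519/1650278371]
step 1: x' = x̄ + K·y = [-226045961/1650278371, 1344028219/1650278371, -1220847232/1650278371]
step 1: P' = (I − K·H)·P̄ = [6982602904/1650278371 -1385848913/1650278371 4575712251/1650278371; -1385848913/1650278371 2577703375/1650278371 -761400195/1650278371; 4575712251/1650278371 -761400195/1650278371 3315867591/1650278371]
step 2: x̄ = F·x = [20316013/1650278371, 431775909/1650278371, 1796120141/1650278371]
step 2: P̄ = F·P·Fᵀ + Q = [38875416931/1650278371 -63949797720/1650278371 -24477901713/1650278371; -63949797720/1650278371 125205981980/1650278371 56830289526/1650278371; -24477901713/1650278371 56830289526/1650278371 44302902498/1650278371]
step 2: y = z − H·x̄ = [-6566230859/1650278371, 4129225935/1650278371]
step 2: S = H·P̄·Hᵀ + R = [381338499819/1650278371 -722756628782/1650278371; -722756628782/1650278371 1576550634262/1650278371]
step 2: K = P̄·Hᵀ·S⁻¹ = [5441439930100/23881519231837 11506857289967/47763038463674; -10035590011440/23881519231837 -11017353644513/23881519231837; 7454661043068/23881519231837 -198210432573/23881519231837]
step 2: x' = x̄ + K·y = [-13921732184183/47763038463674, 18611601310278/23881519231837, -4164996326650/23881519231837]
step 2: P' = (I − K·H)·P̄ = [200362034765597/47763038463674 -19669017185117/23881519231837 65672445790260/23881519231837; -19669017185117/23881519231837 37088092306186/23881519231837 -10785570699456/23881519231837; 65672445790260/23881519231837 -10785570699456/23881519231837 47641101336756/23881519231837]

step 0: x' = [-6625/13633, -1476/13633, 2185/13633], P' = [120613/13633 -15902/13633 80160/13633; -15902/13633 43769/27266 -18639/27266; 80160/13633 -18639/27266 111801/27266]
step 1: x' = [-226045961/1650278371, 1344028219/1650278371, -1220847232/1650278371], P' = [6982602904/1650278371 -1385848913/1650278371 4575712251/1650278371; -1385848913/1650278371 2577703375/1650278371 -761400195/1650278371; 4575712251/1650278371 -761400195/1650278371 3315867591/1650278371]
step 2: x' = [-13921732184183/47763038463674, 18611601310278/23881519231837, -4164996326650/23881519231837], P' = [200362034765597/47763038463674 -19669017185117/23881519231837 65672445790260/23881519231837; -19669017185117/23881519231837 37088092306186/23881519231837 -10785570699456/23881519231837; 65672445790260/23881519231837 -10785570699456/23881519231837 47641101336756/23881519231837]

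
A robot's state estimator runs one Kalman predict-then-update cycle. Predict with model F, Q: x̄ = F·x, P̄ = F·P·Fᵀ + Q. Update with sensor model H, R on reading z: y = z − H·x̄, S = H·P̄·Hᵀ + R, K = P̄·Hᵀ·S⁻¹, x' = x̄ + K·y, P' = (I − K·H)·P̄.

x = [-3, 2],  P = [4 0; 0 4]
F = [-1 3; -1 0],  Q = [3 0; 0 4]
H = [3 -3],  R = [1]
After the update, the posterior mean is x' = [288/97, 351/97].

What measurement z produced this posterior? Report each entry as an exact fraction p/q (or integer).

x̄ = F·x = [9, 3]
P̄ = F·P·Fᵀ + Q = [43 4; 4 8]
S = H·P̄·Hᵀ + R = [388]
K = P̄·Hᵀ·S⁻¹ = [117/388; -3/97]
x' − x̄ = [-585/97, 60/97] = K·y
y = (KᵀK)⁻¹·Kᵀ·(x' − x̄) = [-20]
z = y + H·x̄ = [-20] + [18] = [-2]

z = [-2]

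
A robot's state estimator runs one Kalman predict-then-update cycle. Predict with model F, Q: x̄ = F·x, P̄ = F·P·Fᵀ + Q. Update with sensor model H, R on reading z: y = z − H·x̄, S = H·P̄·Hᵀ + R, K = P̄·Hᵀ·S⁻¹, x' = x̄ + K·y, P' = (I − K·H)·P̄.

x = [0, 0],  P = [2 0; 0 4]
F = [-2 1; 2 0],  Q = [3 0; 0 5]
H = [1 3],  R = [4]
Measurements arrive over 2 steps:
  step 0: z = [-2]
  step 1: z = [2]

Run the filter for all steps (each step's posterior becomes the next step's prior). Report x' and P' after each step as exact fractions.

step 0: x̄ = F·x = [0, 0]
step 0: P̄ = F·P·Fᵀ + Q = [15 -8; -8 13]
step 0: y = z − H·x̄ = [-2]
step 0: S = H·P̄·Hᵀ + R = [88]
step 0: K = P̄·Hᵀ·S⁻¹ = [-9/88; 31/88]
step 0: x' = x̄ + K·y = [9/44, -31/44]
step 0: P' = (I − K·H)·P̄ = [1239/88 -425/88; -425/88 183/88]
step 1: x̄ = F·x = [-49/44, 9/22]
step 1: P̄ = F·P·Fᵀ + Q = [7103/88 -2903/44; -2903/44 1349/22]
step 1: y = z − H·x̄ = [83/44]
step 1: S = H·P̄·Hᵀ + R = [21183/88]
step 1: K = P̄·Hᵀ·S⁻¹ = [-10315/21183; 10382/21183]
step 1: x' = x̄ + K·y = [-43048/21183, 28250/21183]
step 1: P' = (I − K·H)·P̄ = [500723/21183 -180661/21183; -180661/21183 74063/21183]

step 0: x' = [9/44, -31/44], P' = [1239/88 -425/88; -425/88 183/88]
step 1: x' = [-43048/21183, 28250/21183], P' = [500723/21183 -180661/21183; -180661/21183 74063/21183]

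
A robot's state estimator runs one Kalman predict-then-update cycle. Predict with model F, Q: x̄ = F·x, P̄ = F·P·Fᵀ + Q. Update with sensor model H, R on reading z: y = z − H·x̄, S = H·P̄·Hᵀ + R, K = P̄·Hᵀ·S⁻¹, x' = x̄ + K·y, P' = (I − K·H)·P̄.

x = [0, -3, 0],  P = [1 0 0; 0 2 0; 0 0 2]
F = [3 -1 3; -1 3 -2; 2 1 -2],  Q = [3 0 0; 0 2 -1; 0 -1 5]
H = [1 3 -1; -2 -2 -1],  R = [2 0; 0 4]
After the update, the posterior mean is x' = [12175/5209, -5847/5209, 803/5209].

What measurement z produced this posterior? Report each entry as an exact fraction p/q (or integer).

x̄ = F·x = [3, -9, -3]
P̄ = F·P·Fᵀ + Q = [32 -21 -8; -21 29 11; -8 11 19]
S = H·P̄·Hᵀ + R = [138 -70; -70 111]
K = P̄·Hᵀ·S⁻¹ = [-3533/10418 -1771/5209; 4215/10418 62/5209; -542/5209 -1515/5209]
x' − x̄ = [-3452/5209, 41034/5209, 16430/5209] = K·y
y = (KᵀK)⁻¹·Kᵀ·(x' − x̄) = [20, -18]
z = y + H·x̄ = [20, -18] + [-21, 15] = [-1, -3]

z = [-1, -3]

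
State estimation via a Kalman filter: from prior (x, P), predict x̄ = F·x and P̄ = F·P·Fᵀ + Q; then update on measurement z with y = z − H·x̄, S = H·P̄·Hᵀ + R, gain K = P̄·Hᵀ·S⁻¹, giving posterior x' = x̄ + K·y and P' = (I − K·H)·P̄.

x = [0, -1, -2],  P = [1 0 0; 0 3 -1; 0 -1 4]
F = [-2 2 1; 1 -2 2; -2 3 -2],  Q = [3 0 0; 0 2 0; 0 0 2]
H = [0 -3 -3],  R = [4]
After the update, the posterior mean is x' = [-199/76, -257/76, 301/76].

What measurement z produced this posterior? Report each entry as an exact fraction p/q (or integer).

x̄ = F·x = [-4, -2, 1]
P̄ = F·P·Fᵀ + Q = [19 -8 15; -8 39 -46; 15 -46 61]
S = H·P̄·Hᵀ + R = [76]
K = P̄·Hᵀ·S⁻¹ = [-21/76; 21/76; -45/76]
x' − x̄ = [105/76, -105/76, 225/76] = K·y
y = (KᵀK)⁻¹·Kᵀ·(x' − x̄) = [-5]
z = y + H·x̄ = [-5] + [3] = [-2]

z = [-2]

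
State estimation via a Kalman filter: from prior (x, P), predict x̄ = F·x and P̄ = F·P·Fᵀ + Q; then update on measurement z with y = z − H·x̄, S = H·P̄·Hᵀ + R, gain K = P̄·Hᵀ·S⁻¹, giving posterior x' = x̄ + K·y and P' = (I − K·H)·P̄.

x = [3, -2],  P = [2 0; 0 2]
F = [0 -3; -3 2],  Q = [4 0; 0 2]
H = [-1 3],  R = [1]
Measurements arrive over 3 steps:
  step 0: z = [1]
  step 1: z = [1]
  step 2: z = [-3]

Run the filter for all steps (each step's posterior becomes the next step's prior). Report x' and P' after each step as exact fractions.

step 0: x̄ = F·x = [6, -13]
step 0: P̄ = F·P·Fᵀ + Q = [22 -12; -12 28]
step 0: y = z − H·x̄ = [46]
step 0: S = H·P̄·Hᵀ + R = [347]
step 0: K = P̄·Hᵀ·S⁻¹ = [-58/347; 96/347]
step 0: x' = x̄ + K·y = [-586/347, -95/347]
step 0: P' = (I − K·H)·P̄ = [4270/347 1404/347; 1404/347 500/347]
step 1: x̄ = F·x = [285/347, 1568/347]
step 1: P̄ = F·P·Fᵀ + Q = [5888/347 9636/347; 9636/347 24276/347]
step 1: y = z − H·x̄ = [-4072/347]
step 1: S = H·P̄·Hᵀ + R = [166903/347]
step 1: K = P̄·Hᵀ·S⁻¹ = [23020/166903; 63192/166903]
step 1: x' = x̄ + K·y = [-133055/166903, 12640/166903]
step 1: P' = (I − K·H)·P̄ = [1304912/166903 442644/166903; 442644/166903 168612/166903]
step 2: x̄ = F·x = [-37920/166903, 424445/166903]
step 2: P̄ = F·P·Fᵀ + Q = [2185120/166903 2972124/166903; 2972124/166903 7440734/166903]
step 2: y = z − H·x̄ = [-164724/15173]
step 2: S = H·P̄·Hᵀ + R = [4680535/15173]
step 2: K = P̄·Hᵀ·S⁻¹ = [611932/4680535; 1759098/4680535]
step 2: x' = x̄ + K·y = [-84774576/51485885, -79140089/51485885]
step 2: P' = (I − K·H)·P̄ = [402587632/51485885 136439628/51485885; 136439628/51485885 51929902/51485885]

step 0: x' = [-586/347, -95/347], P' = [4270/347 1404/347; 1404/347 500/347]
step 1: x' = [-133055/166903, 12640/166903], P' = [1304912/166903 442644/166903; 442644/166903 168612/166903]
step 2: x' = [-84774576/51485885, -79140089/51485885], P' = [402587632/51485885 136439628/51485885; 136439628/51485885 51929902/51485885]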